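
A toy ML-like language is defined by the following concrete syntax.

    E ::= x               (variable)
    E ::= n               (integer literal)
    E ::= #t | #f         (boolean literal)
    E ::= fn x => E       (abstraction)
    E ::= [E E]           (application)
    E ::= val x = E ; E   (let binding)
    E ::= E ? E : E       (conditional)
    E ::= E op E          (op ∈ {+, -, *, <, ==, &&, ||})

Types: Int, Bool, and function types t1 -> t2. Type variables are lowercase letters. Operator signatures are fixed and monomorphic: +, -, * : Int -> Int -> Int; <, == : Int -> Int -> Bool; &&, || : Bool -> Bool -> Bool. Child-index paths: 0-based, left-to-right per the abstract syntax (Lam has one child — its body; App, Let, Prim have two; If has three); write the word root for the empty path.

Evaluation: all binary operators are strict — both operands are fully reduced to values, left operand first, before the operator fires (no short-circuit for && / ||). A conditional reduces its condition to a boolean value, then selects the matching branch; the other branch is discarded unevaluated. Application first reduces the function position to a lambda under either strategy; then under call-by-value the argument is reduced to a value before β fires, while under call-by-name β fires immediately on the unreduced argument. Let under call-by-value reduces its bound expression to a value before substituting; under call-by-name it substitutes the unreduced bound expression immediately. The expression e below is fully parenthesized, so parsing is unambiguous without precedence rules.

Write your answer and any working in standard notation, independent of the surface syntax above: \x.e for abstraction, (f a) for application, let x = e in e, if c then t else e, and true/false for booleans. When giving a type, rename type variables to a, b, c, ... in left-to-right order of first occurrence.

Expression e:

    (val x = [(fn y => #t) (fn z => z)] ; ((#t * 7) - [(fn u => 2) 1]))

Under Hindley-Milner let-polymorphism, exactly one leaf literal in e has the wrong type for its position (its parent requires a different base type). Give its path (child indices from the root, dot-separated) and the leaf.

Answer: 1.0.0 : true

Trace:
\y._ : a -> Bool
z : b
\z._ : b -> b
  unify a -> Bool ~ (b -> b) -> c
  unify a ~ b -> b
  unify Bool ~ c
_ _ : Bool
let x : Bool
  unify Bool ~ Int
  FAIL: mismatch Bool ~ Int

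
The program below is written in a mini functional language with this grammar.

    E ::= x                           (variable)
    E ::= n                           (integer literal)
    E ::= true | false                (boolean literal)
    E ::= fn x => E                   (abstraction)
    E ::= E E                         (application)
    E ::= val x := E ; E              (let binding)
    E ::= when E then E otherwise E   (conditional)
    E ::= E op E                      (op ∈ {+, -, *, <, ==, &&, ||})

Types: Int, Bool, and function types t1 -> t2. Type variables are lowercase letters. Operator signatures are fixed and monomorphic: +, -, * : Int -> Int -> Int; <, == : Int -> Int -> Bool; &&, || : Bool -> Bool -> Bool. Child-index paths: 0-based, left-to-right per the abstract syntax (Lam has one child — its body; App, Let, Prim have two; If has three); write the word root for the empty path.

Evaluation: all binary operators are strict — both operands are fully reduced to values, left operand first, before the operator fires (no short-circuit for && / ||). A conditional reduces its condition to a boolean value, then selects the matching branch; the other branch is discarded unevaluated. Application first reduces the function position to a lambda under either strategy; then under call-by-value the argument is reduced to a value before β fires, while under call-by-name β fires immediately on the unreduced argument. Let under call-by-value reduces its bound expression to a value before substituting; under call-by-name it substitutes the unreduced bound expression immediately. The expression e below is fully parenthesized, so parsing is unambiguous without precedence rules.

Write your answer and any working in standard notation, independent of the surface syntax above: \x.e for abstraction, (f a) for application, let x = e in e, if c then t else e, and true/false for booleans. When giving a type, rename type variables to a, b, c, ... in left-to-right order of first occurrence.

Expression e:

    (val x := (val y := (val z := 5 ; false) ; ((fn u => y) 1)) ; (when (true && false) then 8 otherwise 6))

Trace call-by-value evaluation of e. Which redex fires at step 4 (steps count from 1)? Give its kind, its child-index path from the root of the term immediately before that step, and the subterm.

Trace:
step 0: (let x = (let y = (let z = 5 in false) in ((\u.y) 1)) in (if (true && false) then 8 else 6))
step 1: [let@0.0] (let x = (let y = false in ((\u.y) 1)) in (if (true && false) then 8 else 6))
step 2: [let@0] (let x = ((\u.false) 1) in (if (true && false) then 8 else 6))
step 3: [beta@0] (let x = false in (if (true && false) then 8 else 6))
step 4: [let@root] (if (true && false) then 8 else 6)

Answer: let at root : (let x = false in (if (true && false) then 8 else 6))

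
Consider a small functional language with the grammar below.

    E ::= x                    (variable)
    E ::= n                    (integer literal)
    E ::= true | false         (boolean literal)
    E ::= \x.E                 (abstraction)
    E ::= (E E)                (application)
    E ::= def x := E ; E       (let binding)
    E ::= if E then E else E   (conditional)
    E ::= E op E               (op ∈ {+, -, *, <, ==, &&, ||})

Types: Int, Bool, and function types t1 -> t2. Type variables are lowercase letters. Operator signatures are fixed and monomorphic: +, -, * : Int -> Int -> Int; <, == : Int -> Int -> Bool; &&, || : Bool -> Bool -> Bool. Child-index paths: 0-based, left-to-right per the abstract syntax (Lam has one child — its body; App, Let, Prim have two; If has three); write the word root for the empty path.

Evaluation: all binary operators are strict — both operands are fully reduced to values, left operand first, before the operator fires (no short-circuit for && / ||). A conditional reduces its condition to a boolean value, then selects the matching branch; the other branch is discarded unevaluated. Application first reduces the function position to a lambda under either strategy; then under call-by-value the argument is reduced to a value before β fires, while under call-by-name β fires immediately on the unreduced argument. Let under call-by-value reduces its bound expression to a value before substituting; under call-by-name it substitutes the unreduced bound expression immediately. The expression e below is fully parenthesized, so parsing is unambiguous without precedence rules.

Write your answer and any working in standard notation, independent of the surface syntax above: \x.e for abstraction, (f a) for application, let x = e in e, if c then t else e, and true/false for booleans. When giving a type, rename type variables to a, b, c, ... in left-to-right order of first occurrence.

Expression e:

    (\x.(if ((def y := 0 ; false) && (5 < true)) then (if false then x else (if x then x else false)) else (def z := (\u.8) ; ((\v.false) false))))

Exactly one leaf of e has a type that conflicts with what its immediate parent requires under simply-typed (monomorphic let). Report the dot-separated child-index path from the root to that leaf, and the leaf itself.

Trace:
let y : Int
  unify Bool ~ Bool
  unify Int ~ Int
  unify Bool ~ Int
  FAIL: mismatch Bool ~ Int

Answer: 0.0.1.1 : true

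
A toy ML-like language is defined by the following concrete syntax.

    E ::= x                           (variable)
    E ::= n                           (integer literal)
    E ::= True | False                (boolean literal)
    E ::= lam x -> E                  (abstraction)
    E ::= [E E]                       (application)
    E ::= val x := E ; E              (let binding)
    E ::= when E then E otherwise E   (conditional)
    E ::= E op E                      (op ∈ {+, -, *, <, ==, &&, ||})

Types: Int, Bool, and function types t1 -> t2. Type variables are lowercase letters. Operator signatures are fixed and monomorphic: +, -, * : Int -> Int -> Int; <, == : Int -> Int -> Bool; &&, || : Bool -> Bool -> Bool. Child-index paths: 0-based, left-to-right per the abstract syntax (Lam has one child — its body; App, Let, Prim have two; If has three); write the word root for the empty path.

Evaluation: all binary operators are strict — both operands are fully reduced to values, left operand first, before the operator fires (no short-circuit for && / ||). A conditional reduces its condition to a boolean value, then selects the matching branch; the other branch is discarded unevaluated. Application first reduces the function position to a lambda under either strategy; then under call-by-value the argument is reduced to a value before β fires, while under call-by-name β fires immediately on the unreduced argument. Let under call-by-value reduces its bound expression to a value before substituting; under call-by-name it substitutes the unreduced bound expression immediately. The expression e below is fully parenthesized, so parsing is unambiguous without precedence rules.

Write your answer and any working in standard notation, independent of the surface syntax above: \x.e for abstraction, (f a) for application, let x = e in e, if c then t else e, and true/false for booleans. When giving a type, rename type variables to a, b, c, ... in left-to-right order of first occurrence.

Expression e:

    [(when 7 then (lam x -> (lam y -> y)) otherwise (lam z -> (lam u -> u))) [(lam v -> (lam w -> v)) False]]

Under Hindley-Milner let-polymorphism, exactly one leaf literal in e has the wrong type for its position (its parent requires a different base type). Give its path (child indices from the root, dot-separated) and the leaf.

Trace:
  unify Int ~ Bool
  FAIL: mismatch Int ~ Bool

Answer: 0.0 : 7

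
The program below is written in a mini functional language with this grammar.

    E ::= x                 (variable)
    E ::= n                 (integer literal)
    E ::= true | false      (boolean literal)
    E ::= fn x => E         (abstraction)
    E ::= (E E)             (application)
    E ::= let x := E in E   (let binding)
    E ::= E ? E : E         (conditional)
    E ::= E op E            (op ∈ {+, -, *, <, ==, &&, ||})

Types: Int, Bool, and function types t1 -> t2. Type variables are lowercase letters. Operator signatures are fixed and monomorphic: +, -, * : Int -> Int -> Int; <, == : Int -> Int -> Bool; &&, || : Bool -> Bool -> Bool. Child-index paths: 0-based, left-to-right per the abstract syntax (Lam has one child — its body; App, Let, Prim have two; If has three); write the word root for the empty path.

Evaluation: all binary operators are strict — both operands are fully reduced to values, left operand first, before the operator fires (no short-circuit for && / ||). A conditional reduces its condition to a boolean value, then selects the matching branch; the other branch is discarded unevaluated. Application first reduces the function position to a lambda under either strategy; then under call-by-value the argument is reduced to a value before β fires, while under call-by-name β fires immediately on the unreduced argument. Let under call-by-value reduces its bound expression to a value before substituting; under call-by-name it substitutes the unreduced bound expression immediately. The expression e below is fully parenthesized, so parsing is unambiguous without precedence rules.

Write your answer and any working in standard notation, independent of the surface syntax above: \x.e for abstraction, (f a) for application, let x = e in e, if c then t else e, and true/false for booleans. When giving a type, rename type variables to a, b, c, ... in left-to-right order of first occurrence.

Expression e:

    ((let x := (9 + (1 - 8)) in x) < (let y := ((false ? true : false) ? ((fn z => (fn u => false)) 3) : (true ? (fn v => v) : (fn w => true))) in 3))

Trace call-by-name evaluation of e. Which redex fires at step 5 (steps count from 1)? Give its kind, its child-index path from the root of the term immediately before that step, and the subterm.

Working:
step 0: ((let x = (9 + (1 - 8)) in x) < (let y = (if (if false then true else false) then ((\z.(\u.false)) 3) else (if true then (\v.v) else (\w.true))) in 3))
step 1: [let@0] ((9 + (1 - 8)) < (let y = (if (if false then true else false) then ((\z.(\u.false)) 3) else (if true then (\v.v) else (\w.true))) in 3))
step 2: [delta@0.1] ((9 + -7) < (let y = (if (if false then true else false) then ((\z.(\u.false)) 3) else (if true then (\v.v) else (\w.true))) in 3))
step 3: [delta@0] (2 < (let y = (if (if false then true else false) then ((\z.(\u.false)) 3) else (if true then (\v.v) else (\w.true))) in 3))
step 4: [let@1] (2 < 3)
step 5: [delta@root] true

Answer: delta at root : (2 < 3)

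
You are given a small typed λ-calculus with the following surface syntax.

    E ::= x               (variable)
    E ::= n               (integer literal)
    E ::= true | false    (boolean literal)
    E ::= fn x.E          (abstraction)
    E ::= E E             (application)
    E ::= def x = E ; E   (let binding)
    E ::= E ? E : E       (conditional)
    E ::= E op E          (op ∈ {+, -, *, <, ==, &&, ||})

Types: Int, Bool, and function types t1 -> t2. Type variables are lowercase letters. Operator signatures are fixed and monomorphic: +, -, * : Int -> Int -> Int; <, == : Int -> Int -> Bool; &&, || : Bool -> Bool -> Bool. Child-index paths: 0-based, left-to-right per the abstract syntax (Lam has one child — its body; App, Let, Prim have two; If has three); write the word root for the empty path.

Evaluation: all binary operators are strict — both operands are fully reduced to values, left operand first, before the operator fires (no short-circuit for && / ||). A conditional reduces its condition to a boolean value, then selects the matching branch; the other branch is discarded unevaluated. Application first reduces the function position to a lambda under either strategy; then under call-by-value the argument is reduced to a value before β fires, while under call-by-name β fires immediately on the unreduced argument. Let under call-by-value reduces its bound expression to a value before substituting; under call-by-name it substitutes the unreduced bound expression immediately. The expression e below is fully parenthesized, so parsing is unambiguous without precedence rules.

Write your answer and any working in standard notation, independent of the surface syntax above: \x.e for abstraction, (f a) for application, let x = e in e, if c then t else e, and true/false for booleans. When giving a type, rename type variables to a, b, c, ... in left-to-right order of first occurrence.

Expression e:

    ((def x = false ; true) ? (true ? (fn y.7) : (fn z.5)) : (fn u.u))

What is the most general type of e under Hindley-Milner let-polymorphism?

Answer: Int -> Int

Derivation:
let x : Bool
  unify Bool ~ Bool
  unify Bool ~ Bool
\y._ : a -> Int
\z._ : b -> Int
  unify a -> Int ~ b -> Int
  unify a ~ b
  unify Int ~ Int
u : c
\u._ : c -> c
  unify b -> Int ~ c -> c
  unify b ~ c
  unify Int ~ c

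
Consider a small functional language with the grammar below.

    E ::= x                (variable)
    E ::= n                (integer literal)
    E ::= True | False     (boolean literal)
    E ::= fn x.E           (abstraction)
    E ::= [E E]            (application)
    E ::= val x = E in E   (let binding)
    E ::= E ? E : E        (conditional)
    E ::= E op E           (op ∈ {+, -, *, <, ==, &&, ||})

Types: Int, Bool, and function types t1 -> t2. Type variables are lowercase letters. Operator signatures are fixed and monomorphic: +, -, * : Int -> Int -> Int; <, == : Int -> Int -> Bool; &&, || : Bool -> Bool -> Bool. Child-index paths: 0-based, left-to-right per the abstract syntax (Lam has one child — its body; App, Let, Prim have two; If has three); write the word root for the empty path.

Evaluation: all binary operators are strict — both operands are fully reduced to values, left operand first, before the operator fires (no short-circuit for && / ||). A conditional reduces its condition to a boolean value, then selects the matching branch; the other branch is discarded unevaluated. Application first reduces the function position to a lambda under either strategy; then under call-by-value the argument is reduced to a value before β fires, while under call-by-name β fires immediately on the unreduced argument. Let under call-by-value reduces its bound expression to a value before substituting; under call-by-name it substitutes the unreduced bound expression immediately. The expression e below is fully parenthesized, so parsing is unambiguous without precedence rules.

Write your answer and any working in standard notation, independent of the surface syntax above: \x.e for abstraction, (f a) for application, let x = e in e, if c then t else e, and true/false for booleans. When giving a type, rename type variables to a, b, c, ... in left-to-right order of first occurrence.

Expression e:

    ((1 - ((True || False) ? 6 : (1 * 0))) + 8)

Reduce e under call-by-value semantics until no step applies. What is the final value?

Derivation:
step 0: ((1 - (if (true || false) then 6 else (1 * 0))) + 8)
step 1: [delta@0.1.0] ((1 - (if true then 6 else (1 * 0))) + 8)
step 2: [if@0.1] ((1 - 6) + 8)
step 3: [delta@0] (-5 + 8)
step 4: [delta@root] 3

Answer: 3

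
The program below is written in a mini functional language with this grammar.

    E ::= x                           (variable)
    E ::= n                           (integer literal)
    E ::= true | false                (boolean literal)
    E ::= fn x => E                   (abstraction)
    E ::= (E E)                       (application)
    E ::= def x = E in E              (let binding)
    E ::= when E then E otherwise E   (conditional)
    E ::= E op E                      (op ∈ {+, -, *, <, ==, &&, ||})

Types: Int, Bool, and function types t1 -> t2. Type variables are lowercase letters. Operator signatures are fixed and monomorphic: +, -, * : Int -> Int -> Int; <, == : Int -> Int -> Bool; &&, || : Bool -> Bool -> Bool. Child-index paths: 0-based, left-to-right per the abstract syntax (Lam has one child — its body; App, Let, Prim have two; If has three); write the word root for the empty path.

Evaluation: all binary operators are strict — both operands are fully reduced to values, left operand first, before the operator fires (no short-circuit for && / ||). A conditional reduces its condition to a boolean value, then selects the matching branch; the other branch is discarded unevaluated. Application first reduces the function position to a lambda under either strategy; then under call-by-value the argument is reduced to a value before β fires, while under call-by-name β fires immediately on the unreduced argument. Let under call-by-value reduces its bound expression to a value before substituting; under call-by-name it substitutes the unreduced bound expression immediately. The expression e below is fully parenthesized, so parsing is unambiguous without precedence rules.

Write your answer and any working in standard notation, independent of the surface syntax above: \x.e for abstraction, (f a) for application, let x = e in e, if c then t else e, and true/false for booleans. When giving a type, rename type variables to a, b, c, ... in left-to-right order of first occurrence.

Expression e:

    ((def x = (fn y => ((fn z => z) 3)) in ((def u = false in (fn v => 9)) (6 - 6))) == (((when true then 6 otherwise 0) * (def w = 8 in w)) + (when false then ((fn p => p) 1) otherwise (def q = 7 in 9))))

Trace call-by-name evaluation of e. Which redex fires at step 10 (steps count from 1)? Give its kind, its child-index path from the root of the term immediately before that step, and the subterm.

Answer: delta at root : (9 == 57)

Trace:
step 0: ((let x = (\y.((\z.z) 3)) in ((let u = false in (\v.9)) (6 - 6))) == (((if true then 6 else 0) * (let w = 8 in w)) + (if false then ((\p.p) 1) else (let q = 7 in 9))))
step 1: [let@0] (((let u = false in (\v.9)) (6 - 6)) == (((if true then 6 else 0) * (let w = 8 in w)) + (if false then ((\p.p) 1) else (let q = 7 in 9))))
step 2: [let@0.0] (((\v.9) (6 - 6)) == (((if true then 6 else 0) * (let w = 8 in w)) + (if false then ((\p.p) 1) else (let q = 7 in 9))))
step 3: [beta@0] (9 == (((if true then 6 else 0) * (let w = 8 in w)) + (if false then ((\p.p) 1) else (let q = 7 in 9))))
step 4: [if@1.0.0] (9 == ((6 * (let w = 8 in w)) + (if false then ((\p.p) 1) else (let q = 7 in 9))))
step 5: [let@1.0.1] (9 == ((6 * 8) + (if false then ((\p.p) 1) else (let q = 7 in 9))))
step 6: [delta@1.0] (9 == (48 + (if false then ((\p.p) 1) else (let q = 7 in 9))))
step 7: [if@1.1] (9 == (48 + (let q = 7 in 9)))
step 8: [let@1.1] (9 == (48 + 9))
step 9: [delta@1] (9 == 57)
step 10: [delta@root] false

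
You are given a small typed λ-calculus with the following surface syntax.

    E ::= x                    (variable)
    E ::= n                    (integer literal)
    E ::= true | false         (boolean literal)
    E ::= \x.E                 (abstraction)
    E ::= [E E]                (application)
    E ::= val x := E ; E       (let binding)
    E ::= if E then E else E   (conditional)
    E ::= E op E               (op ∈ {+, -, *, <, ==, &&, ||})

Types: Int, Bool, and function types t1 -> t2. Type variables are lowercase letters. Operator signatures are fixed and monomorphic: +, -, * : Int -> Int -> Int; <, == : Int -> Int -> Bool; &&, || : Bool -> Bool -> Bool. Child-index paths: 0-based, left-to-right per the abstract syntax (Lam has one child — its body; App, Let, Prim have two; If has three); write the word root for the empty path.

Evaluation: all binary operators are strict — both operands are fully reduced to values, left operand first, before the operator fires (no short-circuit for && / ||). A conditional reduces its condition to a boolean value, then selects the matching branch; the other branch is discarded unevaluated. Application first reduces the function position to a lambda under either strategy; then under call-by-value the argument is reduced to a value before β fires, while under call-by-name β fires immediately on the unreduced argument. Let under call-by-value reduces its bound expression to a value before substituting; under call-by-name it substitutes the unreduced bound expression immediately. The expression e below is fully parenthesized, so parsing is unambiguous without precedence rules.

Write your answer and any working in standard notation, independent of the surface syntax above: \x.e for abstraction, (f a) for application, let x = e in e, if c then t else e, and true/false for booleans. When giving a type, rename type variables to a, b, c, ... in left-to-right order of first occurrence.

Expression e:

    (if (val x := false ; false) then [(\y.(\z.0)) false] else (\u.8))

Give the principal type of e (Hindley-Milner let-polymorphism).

Trace:
let x : Bool
  unify Bool ~ Bool
\z._ : b -> Int
\y._ : a -> b -> Int
  unify a -> b -> Int ~ Bool -> c
  unify a ~ Bool
  unify b -> Int ~ c
_ _ : b -> Int
\u._ : d -> Int
  unify b -> Int ~ d -> Int
  unify b ~ d
  unify Int ~ Int

Answer: a -> Int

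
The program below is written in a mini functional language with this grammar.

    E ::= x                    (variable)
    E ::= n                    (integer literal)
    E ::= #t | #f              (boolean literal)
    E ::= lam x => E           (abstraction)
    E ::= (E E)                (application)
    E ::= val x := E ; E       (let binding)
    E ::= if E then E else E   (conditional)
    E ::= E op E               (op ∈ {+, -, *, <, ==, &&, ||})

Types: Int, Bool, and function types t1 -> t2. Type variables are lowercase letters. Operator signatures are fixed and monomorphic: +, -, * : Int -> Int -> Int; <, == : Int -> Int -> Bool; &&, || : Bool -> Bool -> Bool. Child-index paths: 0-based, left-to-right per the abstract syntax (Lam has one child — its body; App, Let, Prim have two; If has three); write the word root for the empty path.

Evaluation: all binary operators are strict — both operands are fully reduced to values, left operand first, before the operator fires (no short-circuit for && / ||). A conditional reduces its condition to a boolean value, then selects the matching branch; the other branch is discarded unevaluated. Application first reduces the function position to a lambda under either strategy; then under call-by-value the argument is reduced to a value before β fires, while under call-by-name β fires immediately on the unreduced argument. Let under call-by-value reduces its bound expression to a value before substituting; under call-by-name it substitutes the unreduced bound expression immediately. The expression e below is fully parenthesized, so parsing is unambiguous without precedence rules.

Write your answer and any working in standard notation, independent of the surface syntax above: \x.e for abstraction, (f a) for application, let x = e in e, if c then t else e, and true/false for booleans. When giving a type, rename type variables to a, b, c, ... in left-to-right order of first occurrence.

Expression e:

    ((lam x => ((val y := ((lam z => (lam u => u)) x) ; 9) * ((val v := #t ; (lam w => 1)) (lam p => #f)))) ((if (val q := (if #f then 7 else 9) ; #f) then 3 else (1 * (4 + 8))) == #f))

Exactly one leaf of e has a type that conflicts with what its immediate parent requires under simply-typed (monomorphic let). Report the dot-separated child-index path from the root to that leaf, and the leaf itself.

Derivation:
u : c
\u._ : c -> c
\z._ : b -> c -> c
x : a
  unify b -> c -> c ~ a -> d
  unify b ~ a
  unify c -> c ~ d
_ _ : c -> c
let y : c -> c
  unify Int ~ Int
let v : Bool
\w._ : e -> Int
\p._ : f -> Bool
  unify e -> Int ~ (f -> Bool) -> g
  unify e ~ f -> Bool
  unify Int ~ g
_ _ : Int
  unify Int ~ Int
\x._ : a -> Int
  unify Bool ~ Bool
  unify Int ~ Int
let q : Int
  unify Bool ~ Bool
  unify Int ~ Int
  unify Int ~ Int
  unify Int ~ Int
  unify Int ~ Int
  unify Int ~ Int
  unify Int ~ Int
  unify Bool ~ Int
  FAIL: mismatch Bool ~ Int

Answer: 1.1 : false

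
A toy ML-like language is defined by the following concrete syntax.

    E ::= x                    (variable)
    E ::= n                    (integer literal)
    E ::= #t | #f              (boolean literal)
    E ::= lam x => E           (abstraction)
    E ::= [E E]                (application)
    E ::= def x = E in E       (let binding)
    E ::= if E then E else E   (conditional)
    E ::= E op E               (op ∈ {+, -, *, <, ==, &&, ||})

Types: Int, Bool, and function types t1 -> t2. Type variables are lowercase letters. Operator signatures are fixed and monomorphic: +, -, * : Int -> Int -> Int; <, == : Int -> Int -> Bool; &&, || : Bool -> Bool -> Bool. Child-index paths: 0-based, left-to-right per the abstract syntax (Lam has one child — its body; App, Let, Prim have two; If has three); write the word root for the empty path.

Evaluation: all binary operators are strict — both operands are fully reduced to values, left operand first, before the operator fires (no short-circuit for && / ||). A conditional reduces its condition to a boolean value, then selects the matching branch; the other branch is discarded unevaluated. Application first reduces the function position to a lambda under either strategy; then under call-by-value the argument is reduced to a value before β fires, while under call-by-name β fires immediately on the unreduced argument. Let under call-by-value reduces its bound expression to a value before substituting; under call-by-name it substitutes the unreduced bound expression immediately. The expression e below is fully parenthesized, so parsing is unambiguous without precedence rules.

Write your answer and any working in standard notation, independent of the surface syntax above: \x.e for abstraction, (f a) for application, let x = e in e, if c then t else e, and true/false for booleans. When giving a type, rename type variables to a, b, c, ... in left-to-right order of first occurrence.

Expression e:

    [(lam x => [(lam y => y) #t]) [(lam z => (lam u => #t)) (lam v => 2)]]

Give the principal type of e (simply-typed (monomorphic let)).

Answer: Bool

Working:
y : b
\y._ : b -> b
  unify b -> b ~ Bool -> c
  unify b ~ Bool
  unify Bool ~ c
_ _ : Bool
\x._ : a -> Bool
\u._ : e -> Bool
\z._ : d -> e -> Bool
\v._ : f -> Int
  unify d -> e -> Bool ~ (f -> Int) -> g
  unify d ~ f -> Int
  unify e -> Bool ~ g
_ _ : e -> Bool
  unify a -> Bool ~ (e -> Bool) -> h
  unify a ~ e -> Bool
  unify Bool ~ h
_ _ : Bool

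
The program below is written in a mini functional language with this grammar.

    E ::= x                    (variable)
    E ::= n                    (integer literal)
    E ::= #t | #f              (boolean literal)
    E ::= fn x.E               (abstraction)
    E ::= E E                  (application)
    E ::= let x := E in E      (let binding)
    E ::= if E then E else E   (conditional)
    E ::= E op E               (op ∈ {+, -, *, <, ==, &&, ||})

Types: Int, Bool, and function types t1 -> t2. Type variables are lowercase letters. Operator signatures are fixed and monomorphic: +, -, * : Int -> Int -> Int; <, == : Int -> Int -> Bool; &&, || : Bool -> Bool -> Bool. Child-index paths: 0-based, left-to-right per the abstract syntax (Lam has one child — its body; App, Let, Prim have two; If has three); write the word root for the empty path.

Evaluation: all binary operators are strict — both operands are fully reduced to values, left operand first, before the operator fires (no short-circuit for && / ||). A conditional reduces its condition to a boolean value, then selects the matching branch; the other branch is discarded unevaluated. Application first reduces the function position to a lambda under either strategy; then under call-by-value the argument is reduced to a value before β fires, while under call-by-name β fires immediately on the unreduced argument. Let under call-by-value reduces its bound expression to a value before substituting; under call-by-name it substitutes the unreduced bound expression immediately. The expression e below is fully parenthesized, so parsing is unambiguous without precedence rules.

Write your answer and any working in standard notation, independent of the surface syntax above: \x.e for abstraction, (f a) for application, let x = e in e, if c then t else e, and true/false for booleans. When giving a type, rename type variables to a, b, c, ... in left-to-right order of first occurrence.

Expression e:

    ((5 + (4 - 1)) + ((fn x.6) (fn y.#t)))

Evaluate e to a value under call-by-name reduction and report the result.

Answer: 14

Trace:
step 0: ((5 + (4 - 1)) + ((\x.6) (\y.true)))
step 1: [delta@0.1] ((5 + 3) + ((\x.6) (\y.true)))
step 2: [delta@0] (8 + ((\x.6) (\y.true)))
step 3: [beta@1] (8 + 6)
step 4: [delta@root] 14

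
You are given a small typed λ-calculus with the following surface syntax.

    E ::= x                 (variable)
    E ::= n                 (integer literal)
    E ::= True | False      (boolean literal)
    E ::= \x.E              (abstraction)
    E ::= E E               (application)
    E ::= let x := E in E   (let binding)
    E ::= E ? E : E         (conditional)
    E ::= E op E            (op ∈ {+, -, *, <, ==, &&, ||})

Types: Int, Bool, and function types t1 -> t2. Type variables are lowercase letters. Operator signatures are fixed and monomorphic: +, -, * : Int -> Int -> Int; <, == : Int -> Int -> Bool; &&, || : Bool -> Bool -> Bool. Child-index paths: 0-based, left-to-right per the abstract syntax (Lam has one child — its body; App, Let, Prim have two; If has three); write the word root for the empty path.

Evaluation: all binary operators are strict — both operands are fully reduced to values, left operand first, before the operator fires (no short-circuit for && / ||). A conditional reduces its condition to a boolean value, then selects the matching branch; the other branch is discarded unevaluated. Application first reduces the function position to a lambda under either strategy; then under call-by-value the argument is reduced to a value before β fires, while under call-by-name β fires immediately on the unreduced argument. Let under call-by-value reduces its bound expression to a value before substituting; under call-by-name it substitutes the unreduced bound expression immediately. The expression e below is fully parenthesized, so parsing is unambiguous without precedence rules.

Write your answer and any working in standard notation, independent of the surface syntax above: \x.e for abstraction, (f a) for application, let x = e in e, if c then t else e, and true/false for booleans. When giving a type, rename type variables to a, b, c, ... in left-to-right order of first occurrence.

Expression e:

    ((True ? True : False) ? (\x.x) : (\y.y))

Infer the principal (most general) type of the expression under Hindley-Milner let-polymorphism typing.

Answer: a -> a

Working:
  unify Bool ~ Bool
  unify Bool ~ Bool
  unify Bool ~ Bool
x : a
\x._ : a -> a
y : b
\y._ : b -> b
  unify a -> a ~ b -> b
  unify a ~ b
  unify b ~ b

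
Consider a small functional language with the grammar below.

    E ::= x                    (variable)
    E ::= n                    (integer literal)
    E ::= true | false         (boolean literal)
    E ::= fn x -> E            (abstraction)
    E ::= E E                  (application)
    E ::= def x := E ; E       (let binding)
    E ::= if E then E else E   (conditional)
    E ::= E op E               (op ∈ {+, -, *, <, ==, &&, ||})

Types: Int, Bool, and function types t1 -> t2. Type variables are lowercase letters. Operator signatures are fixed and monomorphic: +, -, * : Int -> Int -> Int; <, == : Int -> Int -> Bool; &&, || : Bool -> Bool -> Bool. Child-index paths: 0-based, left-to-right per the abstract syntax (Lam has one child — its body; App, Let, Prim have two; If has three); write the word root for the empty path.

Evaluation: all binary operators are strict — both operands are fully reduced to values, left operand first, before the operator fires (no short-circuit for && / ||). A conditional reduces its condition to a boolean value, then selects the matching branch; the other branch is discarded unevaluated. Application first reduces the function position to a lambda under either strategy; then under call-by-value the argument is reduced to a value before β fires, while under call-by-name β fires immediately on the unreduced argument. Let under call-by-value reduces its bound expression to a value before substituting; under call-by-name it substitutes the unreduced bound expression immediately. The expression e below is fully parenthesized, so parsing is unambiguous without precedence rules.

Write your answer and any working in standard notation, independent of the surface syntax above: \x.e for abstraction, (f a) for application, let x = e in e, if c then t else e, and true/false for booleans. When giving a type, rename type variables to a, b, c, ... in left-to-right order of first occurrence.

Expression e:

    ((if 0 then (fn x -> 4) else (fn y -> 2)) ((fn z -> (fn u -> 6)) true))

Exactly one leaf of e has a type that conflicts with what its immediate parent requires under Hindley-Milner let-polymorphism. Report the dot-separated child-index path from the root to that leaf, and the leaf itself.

Trace:
  unify Int ~ Bool
  FAIL: mismatch Int ~ Bool

Answer: 0.0 : 0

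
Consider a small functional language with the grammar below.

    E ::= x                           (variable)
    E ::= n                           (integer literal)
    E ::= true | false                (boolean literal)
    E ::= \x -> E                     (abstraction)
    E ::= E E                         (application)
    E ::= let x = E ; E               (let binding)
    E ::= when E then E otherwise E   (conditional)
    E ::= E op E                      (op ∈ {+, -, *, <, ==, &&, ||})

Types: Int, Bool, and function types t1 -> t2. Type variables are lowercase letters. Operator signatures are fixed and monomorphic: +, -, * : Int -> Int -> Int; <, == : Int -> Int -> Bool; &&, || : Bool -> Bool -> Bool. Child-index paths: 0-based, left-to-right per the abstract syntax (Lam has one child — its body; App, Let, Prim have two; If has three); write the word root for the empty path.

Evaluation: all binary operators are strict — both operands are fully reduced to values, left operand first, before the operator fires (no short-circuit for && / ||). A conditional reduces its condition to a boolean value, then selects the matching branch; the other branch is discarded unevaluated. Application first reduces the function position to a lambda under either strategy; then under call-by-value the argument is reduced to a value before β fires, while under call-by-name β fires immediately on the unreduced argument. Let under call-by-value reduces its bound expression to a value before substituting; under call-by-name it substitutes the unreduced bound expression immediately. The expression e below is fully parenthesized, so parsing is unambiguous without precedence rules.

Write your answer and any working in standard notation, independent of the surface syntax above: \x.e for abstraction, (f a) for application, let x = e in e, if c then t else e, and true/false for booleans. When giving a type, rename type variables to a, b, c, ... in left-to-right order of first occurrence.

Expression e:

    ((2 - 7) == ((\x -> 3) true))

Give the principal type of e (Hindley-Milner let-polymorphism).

Derivation:
  unify Int ~ Int
  unify Int ~ Int
  unify Int ~ Int
\x._ : a -> Int
  unify a -> Int ~ Bool -> b
  unify a ~ Bool
  unify Int ~ b
_ _ : Int
  unify Int ~ Int

Answer: Bool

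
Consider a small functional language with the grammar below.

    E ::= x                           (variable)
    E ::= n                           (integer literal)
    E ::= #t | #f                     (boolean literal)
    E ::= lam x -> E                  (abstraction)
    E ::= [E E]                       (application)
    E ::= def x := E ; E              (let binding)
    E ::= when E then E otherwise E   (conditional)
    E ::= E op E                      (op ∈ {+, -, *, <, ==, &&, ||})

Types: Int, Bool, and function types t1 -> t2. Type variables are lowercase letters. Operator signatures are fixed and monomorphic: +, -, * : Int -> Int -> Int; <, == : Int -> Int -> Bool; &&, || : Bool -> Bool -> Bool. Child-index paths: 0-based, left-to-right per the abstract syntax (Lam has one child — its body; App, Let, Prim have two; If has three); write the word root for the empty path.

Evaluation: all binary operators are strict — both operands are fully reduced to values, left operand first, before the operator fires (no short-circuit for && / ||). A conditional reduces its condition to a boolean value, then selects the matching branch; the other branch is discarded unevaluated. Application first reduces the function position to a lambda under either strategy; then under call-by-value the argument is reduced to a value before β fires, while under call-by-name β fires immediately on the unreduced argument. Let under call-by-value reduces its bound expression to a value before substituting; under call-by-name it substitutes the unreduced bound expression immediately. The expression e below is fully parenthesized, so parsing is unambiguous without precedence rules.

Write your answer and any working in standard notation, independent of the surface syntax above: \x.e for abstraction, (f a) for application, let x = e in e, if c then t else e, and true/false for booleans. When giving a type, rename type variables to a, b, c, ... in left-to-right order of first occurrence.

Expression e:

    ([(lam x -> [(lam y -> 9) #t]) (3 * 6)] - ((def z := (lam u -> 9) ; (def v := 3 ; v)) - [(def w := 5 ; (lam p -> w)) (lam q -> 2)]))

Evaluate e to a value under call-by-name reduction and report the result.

Derivation:
step 0: (((\x.((\y.9) true)) (3 * 6)) - ((let z = (\u.9) in (let v = 3 in v)) - ((let w = 5 in (\p.w)) (\q.2))))
step 1: [beta@0] (((\y.9) true) - ((let z = (\u.9) in (let v = 3 in v)) - ((let w = 5 in (\p.w)) (\q.2))))
step 2: [beta@0] (9 - ((let z = (\u.9) in (let v = 3 in v)) - ((let w = 5 in (\p.w)) (\q.2))))
step 3: [let@1.0] (9 - ((let v = 3 in v) - ((let w = 5 in (\p.w)) (\q.2))))
step 4: [let@1.0] (9 - (3 - ((let w = 5 in (\p.w)) (\q.2))))
step 5: [let@1.1.0] (9 - (3 - ((\p.5) (\q.2))))
step 6: [beta@1.1] (9 - (3 - 5))
step 7: [delta@1] (9 - -2)
step 8: [delta@root] 11

Answer: 11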